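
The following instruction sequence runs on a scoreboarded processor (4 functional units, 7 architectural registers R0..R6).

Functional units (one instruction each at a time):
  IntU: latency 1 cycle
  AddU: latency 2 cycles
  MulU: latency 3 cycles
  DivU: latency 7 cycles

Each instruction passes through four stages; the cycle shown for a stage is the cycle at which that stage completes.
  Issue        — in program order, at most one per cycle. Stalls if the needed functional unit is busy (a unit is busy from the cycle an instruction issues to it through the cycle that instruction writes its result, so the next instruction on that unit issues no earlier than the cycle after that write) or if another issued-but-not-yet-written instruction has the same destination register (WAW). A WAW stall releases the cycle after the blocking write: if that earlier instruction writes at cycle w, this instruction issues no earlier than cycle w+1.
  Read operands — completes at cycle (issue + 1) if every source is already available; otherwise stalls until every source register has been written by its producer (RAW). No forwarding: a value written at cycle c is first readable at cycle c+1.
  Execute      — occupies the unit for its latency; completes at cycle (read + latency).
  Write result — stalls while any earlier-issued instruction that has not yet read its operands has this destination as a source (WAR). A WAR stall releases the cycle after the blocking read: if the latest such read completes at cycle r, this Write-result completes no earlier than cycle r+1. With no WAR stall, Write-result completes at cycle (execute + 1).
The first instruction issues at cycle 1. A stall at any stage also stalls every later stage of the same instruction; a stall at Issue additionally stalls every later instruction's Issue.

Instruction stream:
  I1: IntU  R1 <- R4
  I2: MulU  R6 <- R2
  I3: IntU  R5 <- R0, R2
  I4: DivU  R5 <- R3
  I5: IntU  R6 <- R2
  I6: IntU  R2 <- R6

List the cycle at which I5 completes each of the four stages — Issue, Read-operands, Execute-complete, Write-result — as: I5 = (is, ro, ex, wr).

I5 = (10, 11, 12, 13)

cycle 1: issue I1 (IntU)
cycle 2: I1 read-ops; issue I2 (MulU)
cycle 3: I1 finished on IntU; I2 read-ops
cycle 4: I1→R1
cycle 5: issue I3 (IntU)
cycle 6: I2 finished on MulU; I3 read-ops
cycle 7: I2→R6; I3 finished on IntU
cycle 8: I3→R5
cycle 9: issue I4 (DivU)
cycle 10: I4 read-ops; issue I5 (IntU)
cycle 11: I5 read-ops
cycle 12: I5 finished on IntU
cycle 13: I5→R6
cycle 14: issue I6 (IntU)
cycle 15: I6 read-ops
cycle 16: I6 finished on IntU
cycle 17: I4 finished on DivU; I6→R2
cycle 18: I4→R5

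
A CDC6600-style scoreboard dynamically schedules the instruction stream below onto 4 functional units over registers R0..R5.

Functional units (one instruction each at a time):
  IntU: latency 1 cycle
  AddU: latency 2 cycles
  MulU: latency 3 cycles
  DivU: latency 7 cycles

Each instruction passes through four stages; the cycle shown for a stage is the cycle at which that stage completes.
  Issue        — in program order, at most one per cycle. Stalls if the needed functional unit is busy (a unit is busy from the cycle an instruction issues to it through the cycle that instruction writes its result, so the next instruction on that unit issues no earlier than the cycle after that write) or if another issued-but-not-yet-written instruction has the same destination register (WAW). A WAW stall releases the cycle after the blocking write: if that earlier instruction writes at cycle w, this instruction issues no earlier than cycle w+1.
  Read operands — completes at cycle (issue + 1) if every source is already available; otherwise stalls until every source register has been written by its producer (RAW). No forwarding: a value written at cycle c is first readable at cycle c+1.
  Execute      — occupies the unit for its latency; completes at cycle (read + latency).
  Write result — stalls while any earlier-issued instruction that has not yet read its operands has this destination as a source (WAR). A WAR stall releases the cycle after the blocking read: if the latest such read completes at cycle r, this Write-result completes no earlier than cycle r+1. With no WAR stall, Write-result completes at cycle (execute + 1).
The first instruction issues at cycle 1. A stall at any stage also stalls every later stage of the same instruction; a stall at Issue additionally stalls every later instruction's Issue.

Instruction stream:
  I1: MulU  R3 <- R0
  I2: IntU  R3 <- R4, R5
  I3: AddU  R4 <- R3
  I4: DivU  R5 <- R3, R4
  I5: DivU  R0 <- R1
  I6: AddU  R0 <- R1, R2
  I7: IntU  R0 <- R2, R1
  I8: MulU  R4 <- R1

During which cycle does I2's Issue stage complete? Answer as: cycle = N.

cycle = 7

cycle 1: I1→MulU
cycle 2: I1 RO
cycle 5: I1 EX
cycle 6: I1 WR R3
cycle 7: I2→IntU
cycle 8: I2 RO | I3→AddU
cycle 9: I2 EX | I4→DivU
cycle 10: I2 WR R3
cycle 11: I3 RO
cycle 13: I3 EX
cycle 14: I3 WR R4
cycle 15: I4 RO
cycle 22: I4 EX
cycle 23: I4 WR R5
cycle 24: I5→DivU
cycle 25: I5 RO
cycle 32: I5 EX
cycle 33: I5 WR R0
cycle 34: I6→AddU
cycle 35: I6 RO
cycle 37: I6 EX
cycle 38: I6 WR R0
cycle 39: I7→IntU
cycle 40: I7 RO | I8→MulU
cycle 41: I7 EX | I8 RO
cycle 42: I7 WR R0
cycle 44: I8 EX
cycle 45: I8 WR R4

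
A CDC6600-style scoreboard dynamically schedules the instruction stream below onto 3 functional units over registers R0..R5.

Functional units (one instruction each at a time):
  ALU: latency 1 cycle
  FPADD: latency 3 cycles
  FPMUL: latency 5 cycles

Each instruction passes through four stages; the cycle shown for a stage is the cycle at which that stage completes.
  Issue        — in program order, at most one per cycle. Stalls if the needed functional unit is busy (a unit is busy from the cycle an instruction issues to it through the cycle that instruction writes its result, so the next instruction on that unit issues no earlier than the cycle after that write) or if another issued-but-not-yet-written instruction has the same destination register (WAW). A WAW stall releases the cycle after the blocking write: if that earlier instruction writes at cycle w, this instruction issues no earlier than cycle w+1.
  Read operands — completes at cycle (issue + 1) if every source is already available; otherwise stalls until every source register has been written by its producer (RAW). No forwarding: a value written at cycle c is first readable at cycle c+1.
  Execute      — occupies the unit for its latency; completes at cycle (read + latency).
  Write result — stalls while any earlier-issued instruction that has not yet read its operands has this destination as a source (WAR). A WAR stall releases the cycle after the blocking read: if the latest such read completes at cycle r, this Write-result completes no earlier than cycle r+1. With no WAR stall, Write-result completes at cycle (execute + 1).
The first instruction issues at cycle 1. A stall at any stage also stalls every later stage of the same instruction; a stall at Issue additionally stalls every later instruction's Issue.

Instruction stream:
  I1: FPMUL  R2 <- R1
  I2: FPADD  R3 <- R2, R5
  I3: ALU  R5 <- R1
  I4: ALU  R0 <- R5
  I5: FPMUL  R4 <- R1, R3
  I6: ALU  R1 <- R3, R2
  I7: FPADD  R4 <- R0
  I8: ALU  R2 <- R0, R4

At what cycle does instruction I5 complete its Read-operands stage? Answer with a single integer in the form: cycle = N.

cycle = 14

[1] issue I1 (FPMUL)
[2] I1 read-ops | issue I2 (FPADD)
[3] issue I3 (ALU)
[4] I3 read-ops
[5] I3 finished on ALU
[7] I1 finished on FPMUL
[8] I1→R2
[9] I2 read-ops
[10] I3→R5
[11] issue I4 (ALU)
[12] I2 finished on FPADD | I4 read-ops | issue I5 (FPMUL)
[13] I2→R3 | I4 finished on ALU
[14] I4→R0 | I5 read-ops
[15] issue I6 (ALU)
[16] I6 read-ops
[17] I6 finished on ALU
[18] I6→R1
[19] I5 finished on FPMUL
[20] I5→R4
[21] issue I7 (FPADD)
[22] I7 read-ops | issue I8 (ALU)
[25] I7 finished on FPADD
[26] I7→R4
[27] I8 read-ops
[28] I8 finished on ALU
[29] I8→R2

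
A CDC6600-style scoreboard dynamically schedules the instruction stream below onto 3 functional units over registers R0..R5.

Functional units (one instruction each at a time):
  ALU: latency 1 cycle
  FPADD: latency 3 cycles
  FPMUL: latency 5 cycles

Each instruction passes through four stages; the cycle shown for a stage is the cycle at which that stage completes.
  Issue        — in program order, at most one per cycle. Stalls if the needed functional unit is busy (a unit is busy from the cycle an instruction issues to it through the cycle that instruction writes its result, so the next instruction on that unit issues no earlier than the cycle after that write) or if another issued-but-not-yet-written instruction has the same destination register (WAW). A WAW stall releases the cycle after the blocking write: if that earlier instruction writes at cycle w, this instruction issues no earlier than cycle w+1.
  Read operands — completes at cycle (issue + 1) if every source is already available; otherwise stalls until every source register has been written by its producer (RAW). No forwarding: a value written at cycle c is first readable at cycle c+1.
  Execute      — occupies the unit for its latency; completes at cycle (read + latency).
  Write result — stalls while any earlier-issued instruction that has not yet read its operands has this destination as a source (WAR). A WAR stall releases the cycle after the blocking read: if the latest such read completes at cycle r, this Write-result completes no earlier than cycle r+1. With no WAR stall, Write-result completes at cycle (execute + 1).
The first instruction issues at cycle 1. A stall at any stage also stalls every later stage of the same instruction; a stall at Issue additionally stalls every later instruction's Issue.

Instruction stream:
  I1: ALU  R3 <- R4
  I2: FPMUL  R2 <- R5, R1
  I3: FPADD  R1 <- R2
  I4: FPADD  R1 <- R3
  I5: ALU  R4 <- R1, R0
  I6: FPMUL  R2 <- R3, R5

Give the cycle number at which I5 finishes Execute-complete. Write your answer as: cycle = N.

cycle = 22

I1 -> (1, 2, 3, 4)
I2 -> (2, 3, 8, 9)
I3 -> (3, 10, 13, 14)  // RAW R2: wait I2 write@9
I4 -> (15, 16, 19, 20)  // struct: FPADD busy until I3 writes@14
I5 -> (16, 21, 22, 23)  // RAW R1: wait I4 write@20
I6 -> (17, 18, 23, 24)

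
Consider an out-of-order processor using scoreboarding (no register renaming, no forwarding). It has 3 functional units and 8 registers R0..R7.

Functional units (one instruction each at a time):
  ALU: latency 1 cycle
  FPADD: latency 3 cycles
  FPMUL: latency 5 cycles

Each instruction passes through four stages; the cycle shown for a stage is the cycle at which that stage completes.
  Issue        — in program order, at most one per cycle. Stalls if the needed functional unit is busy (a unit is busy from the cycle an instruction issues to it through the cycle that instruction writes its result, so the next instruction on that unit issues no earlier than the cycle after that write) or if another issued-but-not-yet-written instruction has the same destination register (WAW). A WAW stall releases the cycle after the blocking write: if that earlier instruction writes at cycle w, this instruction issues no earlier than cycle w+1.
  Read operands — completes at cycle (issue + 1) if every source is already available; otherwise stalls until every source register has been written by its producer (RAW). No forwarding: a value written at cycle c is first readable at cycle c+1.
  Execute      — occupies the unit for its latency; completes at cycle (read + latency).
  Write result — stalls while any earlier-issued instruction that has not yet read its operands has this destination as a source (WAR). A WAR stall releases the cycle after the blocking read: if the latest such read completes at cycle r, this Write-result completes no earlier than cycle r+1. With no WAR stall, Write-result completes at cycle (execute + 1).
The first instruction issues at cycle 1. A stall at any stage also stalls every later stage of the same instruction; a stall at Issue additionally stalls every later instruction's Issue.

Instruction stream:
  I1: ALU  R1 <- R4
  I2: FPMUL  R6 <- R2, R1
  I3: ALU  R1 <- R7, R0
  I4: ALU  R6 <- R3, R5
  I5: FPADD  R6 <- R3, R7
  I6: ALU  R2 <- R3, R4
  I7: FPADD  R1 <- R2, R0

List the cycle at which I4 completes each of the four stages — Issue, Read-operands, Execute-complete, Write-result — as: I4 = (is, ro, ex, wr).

I1  is:1  ro:2  ex:3  wr:4
I2  is:2  ro:5  ex:10  wr:11  — RAW R1: wait I1 write@4
I3  is:5  ro:6  ex:7  wr:8  — struct: ALU busy until I1 writes@4
I4  is:12  ro:13  ex:14  wr:15  — WAW R6: wait I2 write@11
I5  is:16  ro:17  ex:20  wr:21  — WAW R6: wait I4 write@15
I6  is:17  ro:18  ex:19  wr:20
I7  is:22  ro:23  ex:26  wr:27  — struct: FPADD busy until I5 writes@21

I4 = (12, 13, 14, 15)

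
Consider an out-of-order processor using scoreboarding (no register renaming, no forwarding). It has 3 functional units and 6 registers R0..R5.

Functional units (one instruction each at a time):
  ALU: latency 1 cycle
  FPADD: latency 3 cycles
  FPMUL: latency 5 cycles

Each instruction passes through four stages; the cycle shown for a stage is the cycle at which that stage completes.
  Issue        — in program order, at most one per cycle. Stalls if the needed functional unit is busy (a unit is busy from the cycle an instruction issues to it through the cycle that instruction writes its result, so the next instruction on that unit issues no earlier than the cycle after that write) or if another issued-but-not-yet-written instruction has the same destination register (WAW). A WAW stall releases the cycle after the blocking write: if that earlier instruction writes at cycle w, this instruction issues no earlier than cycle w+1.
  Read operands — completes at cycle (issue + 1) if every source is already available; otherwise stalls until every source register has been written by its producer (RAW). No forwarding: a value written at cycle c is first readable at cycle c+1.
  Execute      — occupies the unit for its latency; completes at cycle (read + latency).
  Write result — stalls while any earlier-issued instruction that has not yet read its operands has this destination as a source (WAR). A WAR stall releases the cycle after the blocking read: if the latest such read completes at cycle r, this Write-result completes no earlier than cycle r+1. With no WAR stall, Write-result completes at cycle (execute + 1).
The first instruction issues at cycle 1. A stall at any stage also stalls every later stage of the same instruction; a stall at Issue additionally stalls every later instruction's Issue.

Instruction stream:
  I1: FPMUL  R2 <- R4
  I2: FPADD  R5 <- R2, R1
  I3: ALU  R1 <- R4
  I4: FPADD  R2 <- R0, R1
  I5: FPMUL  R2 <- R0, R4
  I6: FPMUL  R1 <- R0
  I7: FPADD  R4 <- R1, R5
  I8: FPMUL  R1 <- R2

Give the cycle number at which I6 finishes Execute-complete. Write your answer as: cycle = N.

cycle = 34

1) issue 1, read 2, done 7, write 8
2) issue 2, read 9, done 12, write 13  <RAW R2: wait I1 write@8>
3) issue 3, read 4, done 5, write 10  <WAR R1: wait I2 read@9>
4) issue 14, read 15, done 18, write 19  <struct: FPADD busy until I2 writes@13>
5) issue 20, read 21, done 26, write 27  <WAW R2: wait I4 write@19>
6) issue 28, read 29, done 34, write 35  <struct: FPMUL busy until I5 writes@27>
7) issue 29, read 36, done 39, write 40  <RAW R1: wait I6 write@35>
8) issue 36, read 37, done 42, write 43  <struct: FPMUL busy until I6 writes@35>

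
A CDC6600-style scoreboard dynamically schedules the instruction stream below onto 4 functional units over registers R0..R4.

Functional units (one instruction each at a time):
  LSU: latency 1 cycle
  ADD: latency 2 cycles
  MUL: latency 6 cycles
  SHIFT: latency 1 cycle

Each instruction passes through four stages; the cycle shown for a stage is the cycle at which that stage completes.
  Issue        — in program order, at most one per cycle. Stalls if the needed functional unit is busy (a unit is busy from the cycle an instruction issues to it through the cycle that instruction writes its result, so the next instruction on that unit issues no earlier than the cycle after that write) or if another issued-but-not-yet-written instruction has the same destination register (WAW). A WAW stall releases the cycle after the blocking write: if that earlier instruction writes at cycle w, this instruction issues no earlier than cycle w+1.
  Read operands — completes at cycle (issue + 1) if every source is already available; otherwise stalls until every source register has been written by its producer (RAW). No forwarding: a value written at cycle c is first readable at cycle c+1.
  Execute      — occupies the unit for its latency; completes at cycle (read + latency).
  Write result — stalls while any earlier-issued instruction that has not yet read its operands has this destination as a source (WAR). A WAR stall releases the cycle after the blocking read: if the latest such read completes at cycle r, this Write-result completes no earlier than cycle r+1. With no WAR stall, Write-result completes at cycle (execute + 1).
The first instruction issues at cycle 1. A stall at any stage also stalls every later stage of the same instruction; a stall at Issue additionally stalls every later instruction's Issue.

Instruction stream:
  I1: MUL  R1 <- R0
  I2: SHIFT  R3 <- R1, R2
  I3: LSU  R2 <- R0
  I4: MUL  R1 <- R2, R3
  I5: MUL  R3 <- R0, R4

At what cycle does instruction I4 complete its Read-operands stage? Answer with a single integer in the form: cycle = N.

cycle = 13

[1] I1 issues→MUL
[2] I1 reads; I2 issues→SHIFT
[3] I3 issues→LSU
[4] I3 reads
[5] I3 exec-done
[8] I1 exec-done
[9] I1 writes R1
[10] I2 reads; I4 issues→MUL
[11] I2 exec-done; I3 writes R2
[12] I2 writes R3
[13] I4 reads
[19] I4 exec-done
[20] I4 writes R1
[21] I5 issues→MUL
[22] I5 reads
[28] I5 exec-done
[29] I5 writes R3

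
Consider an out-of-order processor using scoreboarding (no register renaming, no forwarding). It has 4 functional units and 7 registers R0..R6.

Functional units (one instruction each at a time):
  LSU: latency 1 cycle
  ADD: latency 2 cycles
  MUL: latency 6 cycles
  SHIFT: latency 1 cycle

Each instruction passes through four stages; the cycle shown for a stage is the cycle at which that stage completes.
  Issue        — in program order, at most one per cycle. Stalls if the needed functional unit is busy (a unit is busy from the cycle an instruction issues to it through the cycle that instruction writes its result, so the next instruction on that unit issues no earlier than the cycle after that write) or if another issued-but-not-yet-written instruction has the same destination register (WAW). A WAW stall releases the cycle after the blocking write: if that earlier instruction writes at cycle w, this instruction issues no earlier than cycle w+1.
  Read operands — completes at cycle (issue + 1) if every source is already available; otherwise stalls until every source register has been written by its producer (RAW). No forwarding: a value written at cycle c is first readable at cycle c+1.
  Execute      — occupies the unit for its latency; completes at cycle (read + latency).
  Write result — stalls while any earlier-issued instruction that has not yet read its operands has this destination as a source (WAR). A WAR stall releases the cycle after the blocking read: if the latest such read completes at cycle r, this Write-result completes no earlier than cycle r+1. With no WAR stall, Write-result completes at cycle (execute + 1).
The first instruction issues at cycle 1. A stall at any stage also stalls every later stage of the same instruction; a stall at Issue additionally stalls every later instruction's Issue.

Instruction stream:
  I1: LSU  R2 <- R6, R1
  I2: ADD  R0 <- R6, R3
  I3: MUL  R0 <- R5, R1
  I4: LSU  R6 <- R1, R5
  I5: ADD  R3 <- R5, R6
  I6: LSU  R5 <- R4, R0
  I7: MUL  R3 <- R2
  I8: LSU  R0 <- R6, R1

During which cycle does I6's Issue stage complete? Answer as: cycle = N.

cycle = 12

c1: I1→LSU
c2: I1 RO · I2→ADD
c3: I1 EX · I2 RO
c4: I1 WR R2
c5: I2 EX
c6: I2 WR R0
c7: I3→MUL
c8: I3 RO · I4→LSU
c9: I4 RO · I5→ADD
c10: I4 EX
c11: I4 WR R6
c12: I5 RO · I6→LSU
c14: I3 EX · I5 EX
c15: I3 WR R0 · I5 WR R3
c16: I6 RO · I7→MUL
c17: I6 EX · I7 RO
c18: I6 WR R5
c19: I8→LSU
c20: I8 RO
c21: I8 EX
c22: I8 WR R0
c23: I7 EX
c24: I7 WR R3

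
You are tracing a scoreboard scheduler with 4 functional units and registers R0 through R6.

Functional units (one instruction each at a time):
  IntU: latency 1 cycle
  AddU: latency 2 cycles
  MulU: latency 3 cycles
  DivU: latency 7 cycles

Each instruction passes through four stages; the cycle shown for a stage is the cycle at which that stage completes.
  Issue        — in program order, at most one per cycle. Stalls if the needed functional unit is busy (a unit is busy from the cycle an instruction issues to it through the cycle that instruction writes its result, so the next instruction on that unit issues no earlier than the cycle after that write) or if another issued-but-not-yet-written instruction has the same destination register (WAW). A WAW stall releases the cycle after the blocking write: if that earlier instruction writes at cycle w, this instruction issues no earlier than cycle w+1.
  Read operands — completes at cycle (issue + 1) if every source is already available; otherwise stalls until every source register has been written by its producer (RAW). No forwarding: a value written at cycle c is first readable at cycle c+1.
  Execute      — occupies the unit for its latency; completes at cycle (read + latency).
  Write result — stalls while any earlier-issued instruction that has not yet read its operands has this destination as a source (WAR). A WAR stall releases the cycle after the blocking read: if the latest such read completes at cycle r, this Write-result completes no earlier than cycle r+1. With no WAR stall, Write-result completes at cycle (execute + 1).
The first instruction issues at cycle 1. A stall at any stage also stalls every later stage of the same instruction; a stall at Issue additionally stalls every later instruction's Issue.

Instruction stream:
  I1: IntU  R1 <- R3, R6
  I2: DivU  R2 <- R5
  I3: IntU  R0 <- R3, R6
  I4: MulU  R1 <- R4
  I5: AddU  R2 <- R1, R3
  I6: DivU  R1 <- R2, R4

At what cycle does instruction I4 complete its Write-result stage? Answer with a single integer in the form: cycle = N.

  I1 | 1 | 2 | 3 | 4
  I2 | 2 | 3 | 10 | 11
  I3 | 5 | 6 | 7 | 8   struct: IntU busy until I1 writes@4
  I4 | 6 | 7 | 10 | 11
  I5 | 12 | 13 | 15 | 16   WAW R2: wait I2 write@11
  I6 | 13 | 17 | 24 | 25   RAW R2: wait I5 write@16

cycle = 11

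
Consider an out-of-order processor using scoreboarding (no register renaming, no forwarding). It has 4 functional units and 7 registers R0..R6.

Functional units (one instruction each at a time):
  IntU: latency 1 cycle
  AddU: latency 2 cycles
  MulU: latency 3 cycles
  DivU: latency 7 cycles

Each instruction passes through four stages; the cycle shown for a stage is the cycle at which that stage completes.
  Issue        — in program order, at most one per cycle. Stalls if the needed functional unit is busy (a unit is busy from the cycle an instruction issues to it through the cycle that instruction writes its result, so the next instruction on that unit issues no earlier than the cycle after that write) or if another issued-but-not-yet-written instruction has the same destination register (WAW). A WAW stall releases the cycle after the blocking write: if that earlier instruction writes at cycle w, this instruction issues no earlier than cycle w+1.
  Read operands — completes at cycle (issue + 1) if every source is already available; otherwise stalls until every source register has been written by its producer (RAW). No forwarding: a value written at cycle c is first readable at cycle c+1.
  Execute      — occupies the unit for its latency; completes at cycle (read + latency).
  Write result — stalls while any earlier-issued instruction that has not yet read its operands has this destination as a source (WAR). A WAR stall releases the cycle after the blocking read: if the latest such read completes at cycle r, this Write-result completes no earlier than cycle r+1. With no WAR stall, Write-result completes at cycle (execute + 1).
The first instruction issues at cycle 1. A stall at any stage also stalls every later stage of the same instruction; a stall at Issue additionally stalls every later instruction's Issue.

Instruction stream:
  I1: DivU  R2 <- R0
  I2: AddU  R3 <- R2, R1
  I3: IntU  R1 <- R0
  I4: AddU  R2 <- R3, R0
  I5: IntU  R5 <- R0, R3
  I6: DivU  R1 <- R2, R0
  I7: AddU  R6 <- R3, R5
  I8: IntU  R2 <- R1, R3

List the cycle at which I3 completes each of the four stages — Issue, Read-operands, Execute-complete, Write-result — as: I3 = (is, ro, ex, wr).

I1 -> (1, 2, 9, 10)
I2 -> (2, 11, 13, 14)  // RAW R2: wait I1 write@10
I3 -> (3, 4, 5, 12)  // WAR R1: wait I2 read@11
I4 -> (15, 16, 18, 19)  // struct: AddU busy until I2 writes@14
I5 -> (16, 17, 18, 19)
I6 -> (17, 20, 27, 28)  // RAW R2: wait I4 write@19
I7 -> (20, 21, 23, 24)  // struct: AddU busy until I4 writes@19
I8 -> (21, 29, 30, 31)  // RAW R1: wait I6 write@28

I3 = (3, 4, 5, 12)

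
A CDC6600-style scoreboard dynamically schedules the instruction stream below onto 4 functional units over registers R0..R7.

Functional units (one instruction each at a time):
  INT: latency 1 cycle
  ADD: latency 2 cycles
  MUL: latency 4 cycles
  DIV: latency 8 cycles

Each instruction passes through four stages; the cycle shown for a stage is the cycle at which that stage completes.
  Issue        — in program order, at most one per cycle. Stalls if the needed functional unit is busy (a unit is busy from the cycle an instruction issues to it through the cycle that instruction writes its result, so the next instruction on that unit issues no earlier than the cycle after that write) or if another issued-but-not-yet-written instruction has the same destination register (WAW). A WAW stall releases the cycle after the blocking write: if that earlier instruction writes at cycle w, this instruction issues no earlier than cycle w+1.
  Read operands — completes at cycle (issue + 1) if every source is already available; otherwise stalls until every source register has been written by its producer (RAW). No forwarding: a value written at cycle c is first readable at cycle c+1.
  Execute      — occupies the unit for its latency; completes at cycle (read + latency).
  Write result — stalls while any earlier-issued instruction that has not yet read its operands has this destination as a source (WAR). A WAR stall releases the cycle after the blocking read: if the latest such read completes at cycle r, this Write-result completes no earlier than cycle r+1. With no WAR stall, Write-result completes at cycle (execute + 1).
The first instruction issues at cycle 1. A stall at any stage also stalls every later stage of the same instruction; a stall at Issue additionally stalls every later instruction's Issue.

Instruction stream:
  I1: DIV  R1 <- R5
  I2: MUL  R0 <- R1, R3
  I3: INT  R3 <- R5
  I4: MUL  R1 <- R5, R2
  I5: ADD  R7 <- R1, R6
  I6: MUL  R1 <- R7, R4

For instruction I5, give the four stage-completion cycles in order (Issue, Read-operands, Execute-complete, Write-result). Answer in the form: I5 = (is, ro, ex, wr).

I5 = (19, 25, 27, 28)

  I1 | 1 | 2 | 10 | 11
  I2 | 2 | 12 | 16 | 17   RAW R1: wait I1 write@11
  I3 | 3 | 4 | 5 | 13   WAR R3: wait I2 read@12
  I4 | 18 | 19 | 23 | 24   struct: MUL busy until I2 writes@17
  I5 | 19 | 25 | 27 | 28   RAW R1: wait I4 write@24
  I6 | 25 | 29 | 33 | 34   struct: MUL busy until I4 writes@24 · RAW R7: wait I5 write@28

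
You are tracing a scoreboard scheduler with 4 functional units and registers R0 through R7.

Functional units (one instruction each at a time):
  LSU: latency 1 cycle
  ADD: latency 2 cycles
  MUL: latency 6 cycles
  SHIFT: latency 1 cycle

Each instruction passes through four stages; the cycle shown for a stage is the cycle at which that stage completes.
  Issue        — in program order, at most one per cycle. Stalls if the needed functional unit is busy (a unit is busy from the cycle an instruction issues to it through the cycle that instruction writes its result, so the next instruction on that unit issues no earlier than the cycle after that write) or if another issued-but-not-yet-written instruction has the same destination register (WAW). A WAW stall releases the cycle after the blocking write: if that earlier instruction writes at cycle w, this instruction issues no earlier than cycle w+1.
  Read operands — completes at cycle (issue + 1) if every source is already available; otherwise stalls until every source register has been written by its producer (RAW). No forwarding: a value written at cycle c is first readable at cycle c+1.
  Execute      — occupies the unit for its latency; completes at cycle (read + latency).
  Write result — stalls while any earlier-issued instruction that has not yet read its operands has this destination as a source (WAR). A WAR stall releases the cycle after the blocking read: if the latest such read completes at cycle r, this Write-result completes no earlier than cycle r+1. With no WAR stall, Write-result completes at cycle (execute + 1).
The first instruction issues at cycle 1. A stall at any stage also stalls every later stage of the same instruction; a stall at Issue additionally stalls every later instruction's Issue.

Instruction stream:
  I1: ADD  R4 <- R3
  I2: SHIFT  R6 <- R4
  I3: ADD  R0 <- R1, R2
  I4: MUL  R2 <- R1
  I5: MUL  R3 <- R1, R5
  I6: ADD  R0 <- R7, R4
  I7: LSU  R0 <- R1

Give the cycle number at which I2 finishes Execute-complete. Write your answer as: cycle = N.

c1: I1→ADD
c2: I1 RO | I2→SHIFT
c4: I1 EX
c5: I1 WR R4
c6: I2 RO | I3→ADD
c7: I2 EX | I3 RO | I4→MUL
c8: I2 WR R6 | I4 RO
c9: I3 EX
c10: I3 WR R0
c14: I4 EX
c15: I4 WR R2
c16: I5→MUL
c17: I5 RO | I6→ADD
c18: I6 RO
c20: I6 EX
c21: I6 WR R0
c22: I7→LSU
c23: I5 EX | I7 RO
c24: I5 WR R3 | I7 EX
c25: I7 WR R0

cycle = 7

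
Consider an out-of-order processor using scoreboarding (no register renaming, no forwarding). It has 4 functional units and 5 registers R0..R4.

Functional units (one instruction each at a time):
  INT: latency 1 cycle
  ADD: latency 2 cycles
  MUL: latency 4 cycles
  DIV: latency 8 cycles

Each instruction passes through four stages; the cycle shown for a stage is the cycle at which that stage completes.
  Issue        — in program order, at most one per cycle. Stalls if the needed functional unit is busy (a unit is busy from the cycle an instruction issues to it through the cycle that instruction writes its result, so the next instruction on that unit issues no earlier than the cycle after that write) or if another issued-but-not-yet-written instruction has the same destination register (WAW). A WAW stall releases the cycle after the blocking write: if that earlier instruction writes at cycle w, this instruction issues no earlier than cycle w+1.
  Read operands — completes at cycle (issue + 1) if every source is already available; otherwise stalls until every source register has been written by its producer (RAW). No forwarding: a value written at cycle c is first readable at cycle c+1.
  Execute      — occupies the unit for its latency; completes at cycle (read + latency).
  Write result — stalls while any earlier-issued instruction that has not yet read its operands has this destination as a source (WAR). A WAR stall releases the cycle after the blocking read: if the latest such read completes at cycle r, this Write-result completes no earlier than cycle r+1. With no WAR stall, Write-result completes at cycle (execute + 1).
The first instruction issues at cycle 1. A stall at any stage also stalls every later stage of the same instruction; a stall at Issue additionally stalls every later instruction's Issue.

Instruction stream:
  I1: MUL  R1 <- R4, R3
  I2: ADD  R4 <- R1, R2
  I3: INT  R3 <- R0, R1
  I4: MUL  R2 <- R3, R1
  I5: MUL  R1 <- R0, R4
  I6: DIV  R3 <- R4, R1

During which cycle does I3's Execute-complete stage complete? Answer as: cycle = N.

cycle = 9

I1 -> (1, 2, 6, 7)
I2 -> (2, 8, 10, 11)  // RAW R1: wait I1 write@7
I3 -> (3, 8, 9, 10)  // RAW R1: wait I1 write@7
I4 -> (8, 11, 15, 16)  // struct: MUL busy until I1 writes@7, RAW R3: wait I3 write@10
I5 -> (17, 18, 22, 23)  // struct: MUL busy until I4 writes@16
I6 -> (18, 24, 32, 33)  // RAW R1: wait I5 write@23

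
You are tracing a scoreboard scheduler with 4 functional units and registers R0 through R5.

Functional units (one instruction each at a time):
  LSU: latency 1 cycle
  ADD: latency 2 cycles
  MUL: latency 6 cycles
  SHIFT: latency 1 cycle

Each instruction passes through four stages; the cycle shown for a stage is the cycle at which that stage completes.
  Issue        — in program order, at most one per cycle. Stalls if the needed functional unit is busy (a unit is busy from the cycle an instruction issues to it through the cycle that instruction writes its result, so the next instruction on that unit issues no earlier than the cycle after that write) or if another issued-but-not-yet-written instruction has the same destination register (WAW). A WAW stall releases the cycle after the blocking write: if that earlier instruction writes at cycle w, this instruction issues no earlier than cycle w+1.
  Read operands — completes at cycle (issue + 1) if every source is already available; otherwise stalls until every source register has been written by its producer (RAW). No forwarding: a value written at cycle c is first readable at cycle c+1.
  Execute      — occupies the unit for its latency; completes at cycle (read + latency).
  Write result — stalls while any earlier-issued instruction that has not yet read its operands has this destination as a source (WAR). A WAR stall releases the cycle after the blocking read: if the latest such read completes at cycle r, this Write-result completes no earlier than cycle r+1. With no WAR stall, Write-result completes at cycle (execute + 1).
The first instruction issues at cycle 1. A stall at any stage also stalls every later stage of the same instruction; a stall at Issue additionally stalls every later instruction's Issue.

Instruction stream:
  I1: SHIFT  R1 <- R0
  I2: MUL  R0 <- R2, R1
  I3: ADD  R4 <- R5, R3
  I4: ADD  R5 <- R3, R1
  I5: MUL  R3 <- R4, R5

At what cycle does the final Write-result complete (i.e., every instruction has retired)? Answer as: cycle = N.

I1  is:1  ro:2  ex:3  wr:4
I2  is:2  ro:5  ex:11  wr:12  — RAW R1: wait I1 write@4
I3  is:3  ro:4  ex:6  wr:7
I4  is:8  ro:9  ex:11  wr:12  — struct: ADD busy until I3 writes@7
I5  is:13  ro:14  ex:20  wr:21  — struct: MUL busy until I2 writes@12

cycle = 21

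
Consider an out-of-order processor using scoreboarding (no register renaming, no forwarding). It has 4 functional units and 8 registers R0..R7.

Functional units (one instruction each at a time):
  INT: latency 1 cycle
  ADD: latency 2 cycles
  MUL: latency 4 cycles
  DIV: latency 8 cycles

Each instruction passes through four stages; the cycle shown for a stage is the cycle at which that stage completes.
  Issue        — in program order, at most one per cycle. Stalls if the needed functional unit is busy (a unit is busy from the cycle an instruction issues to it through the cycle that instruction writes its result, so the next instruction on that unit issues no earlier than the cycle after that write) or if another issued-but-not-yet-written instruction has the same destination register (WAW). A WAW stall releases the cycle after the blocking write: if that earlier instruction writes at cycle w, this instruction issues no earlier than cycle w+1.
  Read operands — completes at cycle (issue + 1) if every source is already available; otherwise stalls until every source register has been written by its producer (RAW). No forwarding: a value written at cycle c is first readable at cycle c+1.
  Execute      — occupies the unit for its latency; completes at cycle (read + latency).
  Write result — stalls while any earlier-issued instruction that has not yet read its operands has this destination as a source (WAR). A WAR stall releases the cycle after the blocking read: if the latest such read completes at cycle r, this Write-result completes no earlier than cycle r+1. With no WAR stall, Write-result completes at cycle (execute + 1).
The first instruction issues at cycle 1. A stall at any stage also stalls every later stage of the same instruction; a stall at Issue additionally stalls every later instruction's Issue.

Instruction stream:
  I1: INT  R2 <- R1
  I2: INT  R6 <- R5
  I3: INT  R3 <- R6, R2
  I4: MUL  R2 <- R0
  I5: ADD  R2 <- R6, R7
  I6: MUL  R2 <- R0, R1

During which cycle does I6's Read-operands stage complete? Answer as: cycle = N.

I1 -> (1, 2, 3, 4)
I2 -> (5, 6, 7, 8)  // struct: INT busy until I1 writes@4
I3 -> (9, 10, 11, 12)  // struct: INT busy until I2 writes@8
I4 -> (10, 11, 15, 16)
I5 -> (17, 18, 20, 21)  // WAW R2: wait I4 write@16
I6 -> (22, 23, 27, 28)  // WAW R2: wait I5 write@21

cycle = 23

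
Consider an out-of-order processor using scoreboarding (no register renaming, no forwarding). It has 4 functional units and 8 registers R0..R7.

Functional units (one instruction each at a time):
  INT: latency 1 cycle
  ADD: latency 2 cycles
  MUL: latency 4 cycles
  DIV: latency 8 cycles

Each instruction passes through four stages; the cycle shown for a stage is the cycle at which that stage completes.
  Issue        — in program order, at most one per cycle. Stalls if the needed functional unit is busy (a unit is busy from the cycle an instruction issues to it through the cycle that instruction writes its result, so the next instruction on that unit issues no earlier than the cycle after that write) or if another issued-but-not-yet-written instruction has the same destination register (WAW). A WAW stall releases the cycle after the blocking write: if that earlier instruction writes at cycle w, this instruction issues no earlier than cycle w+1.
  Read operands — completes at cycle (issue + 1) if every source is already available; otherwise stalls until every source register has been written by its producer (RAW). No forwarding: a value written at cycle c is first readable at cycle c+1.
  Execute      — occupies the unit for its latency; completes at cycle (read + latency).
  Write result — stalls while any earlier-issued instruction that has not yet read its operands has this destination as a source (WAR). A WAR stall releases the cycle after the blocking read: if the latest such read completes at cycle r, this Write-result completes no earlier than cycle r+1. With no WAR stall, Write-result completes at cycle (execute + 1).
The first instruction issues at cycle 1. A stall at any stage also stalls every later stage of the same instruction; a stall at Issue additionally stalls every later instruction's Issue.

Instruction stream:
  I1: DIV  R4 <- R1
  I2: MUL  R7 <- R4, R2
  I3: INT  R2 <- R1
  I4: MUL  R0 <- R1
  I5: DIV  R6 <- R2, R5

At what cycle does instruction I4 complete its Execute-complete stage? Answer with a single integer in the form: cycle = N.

1) issue 1, read 2, done 10, write 11
2) issue 2, read 12, done 16, write 17  <RAW R4: wait I1 write@11>
3) issue 3, read 4, done 5, write 13  <WAR R2: wait I2 read@12>
4) issue 18, read 19, done 23, write 24  <struct: MUL busy until I2 writes@17>
5) issue 19, read 20, done 28, write 29

cycle = 23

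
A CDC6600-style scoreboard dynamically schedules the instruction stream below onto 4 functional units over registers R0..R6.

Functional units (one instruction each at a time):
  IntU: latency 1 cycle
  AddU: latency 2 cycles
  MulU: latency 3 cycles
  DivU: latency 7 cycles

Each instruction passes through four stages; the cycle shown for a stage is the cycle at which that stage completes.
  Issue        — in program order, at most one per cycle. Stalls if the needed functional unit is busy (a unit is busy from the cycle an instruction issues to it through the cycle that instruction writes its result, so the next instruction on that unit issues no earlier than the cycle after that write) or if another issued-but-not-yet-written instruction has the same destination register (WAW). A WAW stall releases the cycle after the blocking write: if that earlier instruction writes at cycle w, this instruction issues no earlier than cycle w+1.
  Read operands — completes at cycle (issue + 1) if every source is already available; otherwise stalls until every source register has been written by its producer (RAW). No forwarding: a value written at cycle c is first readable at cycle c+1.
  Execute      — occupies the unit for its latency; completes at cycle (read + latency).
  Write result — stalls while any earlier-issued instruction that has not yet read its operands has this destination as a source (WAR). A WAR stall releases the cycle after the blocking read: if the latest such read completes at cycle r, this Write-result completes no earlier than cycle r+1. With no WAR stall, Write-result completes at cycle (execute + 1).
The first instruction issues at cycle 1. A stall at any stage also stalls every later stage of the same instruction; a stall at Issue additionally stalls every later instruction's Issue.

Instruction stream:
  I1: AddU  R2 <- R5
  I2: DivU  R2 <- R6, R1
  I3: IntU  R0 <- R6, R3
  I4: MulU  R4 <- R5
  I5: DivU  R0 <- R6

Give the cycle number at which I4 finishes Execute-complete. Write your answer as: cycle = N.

cycle = 12

[I1] 1/2/4/5
[I2] 6/7/14/15  (WAW R2: wait I1 write@5)
[I3] 7/8/9/10
[I4] 8/9/12/13
[I5] 16/17/24/25  (struct: DivU busy until I2 writes@15)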